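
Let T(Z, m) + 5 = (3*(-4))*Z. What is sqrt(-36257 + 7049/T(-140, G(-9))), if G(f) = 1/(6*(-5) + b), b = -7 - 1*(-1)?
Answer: I*sqrt(4068469542)/335 ≈ 190.4*I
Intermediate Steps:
b = -6 (b = -7 + 1 = -6)
G(f) = -1/36 (G(f) = 1/(6*(-5) - 6) = 1/(-30 - 6) = 1/(-36) = -1/36)
T(Z, m) = -5 - 12*Z (T(Z, m) = -5 + (3*(-4))*Z = -5 - 12*Z)
sqrt(-36257 + 7049/T(-140, G(-9))) = sqrt(-36257 + 7049/(-5 - 12*(-140))) = sqrt(-36257 + 7049/(-5 + 1680)) = sqrt(-36257 + 7049/1675) = sqrt(-60723426/1675) = I*sqrt(4068469542)/335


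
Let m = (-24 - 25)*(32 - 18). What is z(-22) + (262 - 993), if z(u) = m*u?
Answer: 14361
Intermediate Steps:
m = -686 (m = -49*14 = -686)
z(u) = -686*u
z(-22) + (262 - 993) = -686*(-22) + (262 - 993) = 15092 - 731 = 14361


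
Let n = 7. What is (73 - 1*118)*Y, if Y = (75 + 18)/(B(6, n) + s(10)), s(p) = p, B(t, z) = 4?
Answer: -4185/14 ≈ -298.93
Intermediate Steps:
Y = 93/14 (Y = (75 + 18)/(4 + 10) = 93/14 ≈ 6.6429)
(73 - 1*118)*Y = (73 - 1*118)*(93/14) = (73 - 118)*(93/14) = -45*93/14 = -4185/14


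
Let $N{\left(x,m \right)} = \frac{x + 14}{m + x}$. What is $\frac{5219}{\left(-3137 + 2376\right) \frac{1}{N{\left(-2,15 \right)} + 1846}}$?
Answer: $- \frac{125308190}{9893} \approx -12666.0$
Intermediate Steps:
$N{\left(x,m \right)} = \frac{14 + x}{m + x}$
$\frac{5219}{\left(-3137 + 2376\right) \frac{1}{N{\left(-2,15 \right)} + 1846}} = \frac{5219}{\left(-3137 + 2376\right) \frac{1}{\frac{14 - 2}{15 - 2} + 1846}} = \frac{5219}{\left(-761\right) \frac{1}{\frac{1}{13} \cdot 12 + 1846}} = \frac{5219}{\left(-761\right) \frac{1}{\frac{12}{13} + 1846}} = \frac{5219}{\left(-761\right) \frac{1}{\frac{24010}{13}}} = \frac{5219}{\left(-761\right) \frac{13}{24010}} = \frac{5219}{- \frac{9893}{24010}} = 5219 \left(- \frac{24010}{9893}\right) = - \frac{125308190}{9893}$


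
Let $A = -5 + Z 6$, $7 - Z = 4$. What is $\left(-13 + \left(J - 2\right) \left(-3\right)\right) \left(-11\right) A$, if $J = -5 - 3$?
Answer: $-2431$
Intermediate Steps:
$Z = 3$ ($Z = 7 - 4 = 3$)
$J = -8$
$A = 13$ ($A = -5 + 3 \cdot 6 = -5 + 18 = 13$)
$\left(-13 + \left(J - 2\right) \left(-3\right)\right) \left(-11\right) A = \left(-13 + \left(-8 - 2\right) \left(-3\right)\right) \left(-11\right) 13 = \left(-13 - -30\right) \left(-11\right) 13 = \left(-13 + 30\right) \left(-11\right) 13 = 17 \left(-11\right) 13 = \left(-187\right) 13 = -2431$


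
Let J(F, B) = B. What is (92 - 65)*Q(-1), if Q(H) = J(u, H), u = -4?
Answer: -27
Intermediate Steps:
Q(H) = H
(92 - 65)*Q(-1) = (92 - 65)*(-1) = 27*(-1) = -27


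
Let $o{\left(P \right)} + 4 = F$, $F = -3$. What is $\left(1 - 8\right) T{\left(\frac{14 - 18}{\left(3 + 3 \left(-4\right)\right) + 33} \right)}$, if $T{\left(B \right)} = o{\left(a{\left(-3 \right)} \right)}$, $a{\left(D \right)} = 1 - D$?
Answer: $49$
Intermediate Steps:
$o{\left(P \right)} = -7$ ($o{\left(P \right)} = -4 - 3 = -7$)
$T{\left(B \right)} = -7$
$\left(1 - 8\right) T{\left(\frac{14 - 18}{\left(3 + 3 \left(-4\right)\right) + 33} \right)} = \left(1 - 8\right) \left(-7\right) = \left(-7\right) \left(-7\right) = 49$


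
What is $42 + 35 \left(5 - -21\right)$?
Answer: $952$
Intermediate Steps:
$42 + 35 \left(5 - -21\right) = 42 + 35 \left(5 + 21\right) = 42 + 35 \cdot 26 = 42 + 910 = 952$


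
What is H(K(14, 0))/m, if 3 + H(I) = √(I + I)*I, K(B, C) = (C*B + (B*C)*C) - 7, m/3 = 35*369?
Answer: -1/12915 - I*√14/5535 ≈ -7.7429e-5 - 0.000676*I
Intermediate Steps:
m = 38745 (m = 3*(35*369) = 3*12915 = 38745)
K(B, C) = -7 + B*C + B*C² (K(B, C) = (B*C + B*C²) - 7 = -7 + B*C + B*C²)
H(I) = -3 + √2*I^(3/2) (H(I) = -3 + √(I + I)*I = -3 + √(2*I)*I = -3 + (√2*√I)*I = -3 + √2*I^(3/2))
H(K(14, 0))/m = (-3 + √2*(-7 + 14*0 + 14*0²)^(3/2))/38745 = (-3 + √2*(-7 + 0 + 14*0)^(3/2))*(1/38745) = (-3 + √2*(-7 + 0 + 0)^(3/2))*(1/38745) = (-3 + √2*(-7)^(3/2))*(1/38745) = (-3 + √2*(-7*I*√7))*(1/38745) = (-3 - 7*I*√14)*(1/38745) = -1/12915 - I*√14/5535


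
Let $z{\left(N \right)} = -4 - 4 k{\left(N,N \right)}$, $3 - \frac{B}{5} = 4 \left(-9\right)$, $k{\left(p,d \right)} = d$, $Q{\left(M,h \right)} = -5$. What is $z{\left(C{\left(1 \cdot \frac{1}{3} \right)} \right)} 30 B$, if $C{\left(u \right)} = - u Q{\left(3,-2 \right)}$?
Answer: $-62400$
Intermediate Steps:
$B = 195$ ($B = 15 - 5 \cdot 4 \left(-9\right) = 15 - -180 = 15 + 180 = 195$)
$C{\left(u \right)} = 5 u$ ($C{\left(u \right)} = - u \left(-5\right) = 5 u$)
$z{\left(N \right)} = -4 - 4 N$
$z{\left(C{\left(1 \cdot \frac{1}{3} \right)} \right)} 30 B = \left(-4 - 4 \cdot 5 \cdot 1 \cdot \frac{1}{3}\right) 30 \cdot 195 = \left(-4 - 4 \cdot 5 \cdot \frac{1}{3}\right) 30 \cdot 195 = \left(-4 - \frac{20}{3}\right) 30 \cdot 195 = \left(- \frac{32}{3}\right) 30 \cdot 195 = \left(-320\right) 195 = -62400$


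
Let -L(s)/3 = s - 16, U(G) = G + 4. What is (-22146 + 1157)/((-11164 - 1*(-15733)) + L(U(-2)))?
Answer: -20989/4611 ≈ -4.5519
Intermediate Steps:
U(G) = 4 + G
L(s) = 48 - 3*s (L(s) = -3*(s - 16) = -3*(-16 + s) = 48 - 3*s)
(-22146 + 1157)/((-11164 - 1*(-15733)) + L(U(-2))) = (-22146 + 1157)/((-11164 - 1*(-15733)) + (48 - 3*(4 - 2))) = -20989/((-11164 + 15733) + (48 - 3*2)) = -20989/(4569 + (48 - 6)) = -20989/(4569 + 42) = -20989/4611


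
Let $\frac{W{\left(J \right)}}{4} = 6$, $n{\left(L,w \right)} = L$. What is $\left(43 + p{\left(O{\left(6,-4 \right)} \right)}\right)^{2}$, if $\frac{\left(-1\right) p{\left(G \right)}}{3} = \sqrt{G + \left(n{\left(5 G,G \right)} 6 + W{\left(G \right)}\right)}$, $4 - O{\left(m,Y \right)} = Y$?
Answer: $4297 - 1032 \sqrt{17} \approx 41.955$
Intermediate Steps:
$O{\left(m,Y \right)} = 4 - Y$
$W{\left(J \right)} = 24$ ($W{\left(J \right)} = 4 \cdot 6 = 24$)
$p{\left(G \right)} = - 3 \sqrt{24 + 31 G}$ ($p{\left(G \right)} = - 3 \sqrt{G + \left(5 G 6 + 24\right)} = - 3 \sqrt{G + \left(30 G + 24\right)} = - 3 \sqrt{G + \left(24 + 30 G\right)} = - 3 \sqrt{24 + 31 G}$)
$\left(43 + p{\left(O{\left(6,-4 \right)} \right)}\right)^{2} = \left(43 - 3 \sqrt{24 + 31 \left(4 - -4\right)}\right)^{2} = \left(43 - 3 \sqrt{24 + 31 \left(4 + 4\right)}\right)^{2} = \left(43 - 3 \sqrt{24 + 31 \cdot 8}\right)^{2} = \left(43 - 3 \sqrt{24 + 248}\right)^{2} = \left(43 - 3 \sqrt{272}\right)^{2} = \left(43 - 3 \cdot 4 \sqrt{17}\right)^{2} = \left(43 - 12 \sqrt{17}\right)^{2}$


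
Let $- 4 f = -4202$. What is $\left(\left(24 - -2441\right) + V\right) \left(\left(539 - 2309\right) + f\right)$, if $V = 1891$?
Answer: $-3134142$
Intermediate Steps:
$f = \frac{2101}{2}$ ($f = \left(- \frac{1}{4}\right) \left(-4202\right) = \frac{2101}{2} \approx 1050.5$)
$\left(\left(24 - -2441\right) + V\right) \left(\left(539 - 2309\right) + f\right) = \left(\left(24 - -2441\right) + 1891\right) \left(\left(539 - 2309\right) + \frac{2101}{2}\right) = \left(\left(24 + 2441\right) + 1891\right) \left(\left(539 - 2309\right) + \frac{2101}{2}\right) = \left(2465 + 1891\right) \left(-1770 + \frac{2101}{2}\right) = 4356 \left(- \frac{1439}{2}\right) = -3134142$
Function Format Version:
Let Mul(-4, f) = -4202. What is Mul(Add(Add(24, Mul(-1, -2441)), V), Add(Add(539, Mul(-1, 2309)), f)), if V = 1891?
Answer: -3134142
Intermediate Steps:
f = Rational(2101, 2) (f = Mul(Rational(-1, 4), -4202) = Rational(2101, 2) ≈ 1050.5)
Mul(Add(Add(24, Mul(-1, -2441)), V), Add(Add(539, Mul(-1, 2309)), f)) = Mul(Add(Add(24, Mul(-1, -2441)), 1891), Add(Add(539, Mul(-1, 2309)), Rational(2101, 2))) = Mul(Add(Add(24, 2441), 1891), Add(Add(539, -2309), Rational(2101, 2))) = Mul(Add(2465, 1891), Add(-1770, Rational(2101, 2))) = Mul(4356, Rational(-1439, 2)) = -3134142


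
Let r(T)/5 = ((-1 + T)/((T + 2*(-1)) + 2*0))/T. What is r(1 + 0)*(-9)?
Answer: 0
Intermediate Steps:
r(T) = 5*(-1 + T)/(T*(-2 + T)) (r(T) = 5*(((-1 + T)/((T + 2*(-1)) + 2*0))/T) = 5*(((-1 + T)/((T - 2) + 0))/T) = 5*(((-1 + T)/((-2 + T) + 0))/T) = 5*(((-1 + T)/(-2 + T))/T) = 5*((-1 + T)/(T*(-2 + T))) = 5*(-1 + T)/(T*(-2 + T)))
r(1 + 0)*(-9) = (5*(-1 + (1 + 0))/((1 + 0)*(-2 + (1 + 0))))*(-9) = (5*(-1 + 1)/(1*(-2 + 1)))*(-9) = (5*1*0/(-1))*(-9) = (5*1*(-1)*0)*(-9) = 0*(-9) = 0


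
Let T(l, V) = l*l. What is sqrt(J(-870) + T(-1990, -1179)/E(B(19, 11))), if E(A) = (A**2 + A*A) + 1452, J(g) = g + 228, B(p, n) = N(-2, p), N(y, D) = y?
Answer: sqrt(11033147)/73 ≈ 45.502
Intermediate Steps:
B(p, n) = -2
J(g) = 228 + g
T(l, V) = l**2
E(A) = 1452 + 2*A**2 (E(A) = (A**2 + A**2) + 1452 = 2*A**2 + 1452 = 1452 + 2*A**2)
sqrt(J(-870) + T(-1990, -1179)/E(B(19, 11))) = sqrt((228 - 870) + (-1990)**2/(1452 + 2*(-2)**2)) = sqrt(-642 + 3960100/(1452 + 2*4)) = sqrt(-642 + 3960100/(1452 + 8)) = sqrt(-642 + 3960100/1460) = sqrt(-642 + 3960100*(1/1460)) = sqrt(-642 + 198005/73) = sqrt(151139/73) = sqrt(11033147)/73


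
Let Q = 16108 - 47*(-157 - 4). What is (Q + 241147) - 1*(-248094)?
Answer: 512916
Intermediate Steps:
Q = 23675 (Q = 16108 - 47*(-161) = 16108 - 1*(-7567) = 16108 + 7567 = 23675)
(Q + 241147) - 1*(-248094) = (23675 + 241147) - 1*(-248094) = 264822 + 248094 = 512916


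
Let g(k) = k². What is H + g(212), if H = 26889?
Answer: 71833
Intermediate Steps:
H + g(212) = 26889 + 212² = 26889 + 44944 = 71833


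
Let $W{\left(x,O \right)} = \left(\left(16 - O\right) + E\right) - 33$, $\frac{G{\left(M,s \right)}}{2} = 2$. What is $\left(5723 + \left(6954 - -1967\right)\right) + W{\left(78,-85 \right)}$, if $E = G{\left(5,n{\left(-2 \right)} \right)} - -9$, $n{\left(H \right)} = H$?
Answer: $14725$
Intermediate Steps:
$G{\left(M,s \right)} = 4$ ($G{\left(M,s \right)} = 2 \cdot 2 = 4$)
$E = 13$ ($E = 4 - -9 = 4 + 9 = 13$)
$W{\left(x,O \right)} = -4 - O$ ($W{\left(x,O \right)} = \left(\left(16 - O\right) + 13\right) - 33 = \left(29 - O\right) - 33 = -4 - O$)
$\left(5723 + \left(6954 - -1967\right)\right) + W{\left(78,-85 \right)} = \left(5723 + \left(6954 - -1967\right)\right) - -81 = \left(5723 + \left(6954 + 1967\right)\right) + \left(-4 + 85\right) = \left(5723 + 8921\right) + 81 = 14644 + 81 = 14725$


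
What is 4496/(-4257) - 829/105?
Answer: -1333711/148995 ≈ -8.9514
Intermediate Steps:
4496/(-4257) - 829/105 = 4496*(-1/4257) - 829*1/105 = -4496/4257 - 829/105 = -1333711/148995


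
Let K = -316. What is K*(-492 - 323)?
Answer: 257540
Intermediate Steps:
K*(-492 - 323) = -316*(-492 - 323) = -316*(-815) = 257540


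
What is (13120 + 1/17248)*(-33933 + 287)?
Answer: -3806939941303/8624 ≈ -4.4144e+8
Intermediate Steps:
(13120 + 1/17248)*(-33933 + 287) = (13120 + 1/17248)*(-33646) = (226293761/17248)*(-33646) = -3806939941303/8624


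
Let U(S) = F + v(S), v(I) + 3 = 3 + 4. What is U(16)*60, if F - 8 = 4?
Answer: 960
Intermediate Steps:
v(I) = 4 (v(I) = -3 + (3 + 4) = -3 + 7 = 4)
F = 12 (F = 8 + 4 = 12)
U(S) = 16 (U(S) = 12 + 4 = 16)
U(16)*60 = 16*60 = 960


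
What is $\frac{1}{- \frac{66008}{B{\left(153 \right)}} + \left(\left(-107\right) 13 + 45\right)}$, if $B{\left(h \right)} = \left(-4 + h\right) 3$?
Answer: $- \frac{447}{667670} \approx -0.00066949$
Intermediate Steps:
$B{\left(h \right)} = -12 + 3 h$
$\frac{1}{- \frac{66008}{B{\left(153 \right)}} + \left(\left(-107\right) 13 + 45\right)} = \frac{1}{- \frac{66008}{-12 + 3 \cdot 153} + \left(\left(-107\right) 13 + 45\right)} = \frac{1}{- \frac{66008}{-12 + 459} + \left(-1391 + 45\right)} = \frac{1}{- \frac{66008}{447} - 1346} = \frac{1}{- \frac{667670}{447}} = - \frac{447}{667670}$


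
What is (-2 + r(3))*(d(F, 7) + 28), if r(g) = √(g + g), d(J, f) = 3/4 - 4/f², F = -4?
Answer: -5619/98 + 5619*√6/196 ≈ 12.886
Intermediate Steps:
d(J, f) = ¾ - 4/f² (d(J, f) = 3*(¼) - 4/f² = ¾ - 4/f²)
r(g) = √2*√g (r(g) = √(2*g) = √2*√g)
(-2 + r(3))*(d(F, 7) + 28) = (-2 + √2*√3)*((¾ - 4/7²) + 28) = (-2 + √6)*((¾ - 4*1/49) + 28) = (-2 + √6)*((¾ - 4/49) + 28) = (-2 + √6)*(131/196 + 28) = (-2 + √6)*(5619/196) = -5619/98 + 5619*√6/196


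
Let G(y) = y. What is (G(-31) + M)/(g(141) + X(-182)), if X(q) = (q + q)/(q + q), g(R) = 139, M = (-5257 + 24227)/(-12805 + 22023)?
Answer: -66697/322630 ≈ -0.20673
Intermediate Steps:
M = 9485/4609 (M = 18970/9218 = 18970*(1/9218) = 9485/4609 ≈ 2.0579)
X(q) = 1 (X(q) = (2*q)/((2*q)) = (2*q)*(1/(2*q)) = 1)
(G(-31) + M)/(g(141) + X(-182)) = (-31 + 9485/4609)/(139 + 1) = -133394/4609/140 = -133394/4609*1/140 = -66697/322630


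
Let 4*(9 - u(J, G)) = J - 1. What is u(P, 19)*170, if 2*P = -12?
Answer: 3655/2 ≈ 1827.5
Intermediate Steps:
P = -6 (P = (½)*(-12) = -6)
u(J, G) = 37/4 - J/4 (u(J, G) = 9 - (J - 1)/4 = 9 - (-1 + J)/4 = 9 + (¼ - J/4) = 37/4 - J/4)
u(P, 19)*170 = (37/4 - ¼*(-6))*170 = (37/4 + 3/2)*170 = (43/4)*170 = 3655/2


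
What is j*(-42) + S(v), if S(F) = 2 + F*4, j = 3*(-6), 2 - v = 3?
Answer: 754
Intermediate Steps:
v = -1 (v = 2 - 1*3 = 2 - 3 = -1)
j = -18
S(F) = 2 + 4*F
j*(-42) + S(v) = -18*(-42) + (2 + 4*(-1)) = 756 + (2 - 4) = 756 - 2 = 754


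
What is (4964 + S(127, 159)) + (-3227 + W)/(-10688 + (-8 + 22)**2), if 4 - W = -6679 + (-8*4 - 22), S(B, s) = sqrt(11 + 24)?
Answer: 26039389/5246 + sqrt(35) ≈ 4969.6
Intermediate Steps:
S(B, s) = sqrt(35)
W = 6737 (W = 4 - (-6679 + (-8*4 - 22)) = 4 - (-6679 + (-32 - 22)) = 4 - (-6679 - 54) = 4 - 1*(-6733) = 4 + 6733 = 6737)
(4964 + S(127, 159)) + (-3227 + W)/(-10688 + (-8 + 22)**2) = (4964 + sqrt(35)) + (-3227 + 6737)/(-10688 + (-8 + 22)**2) = (4964 + sqrt(35)) + 3510/(-10688 + 14**2) = (4964 + sqrt(35)) + 3510/(-10688 + 196) = (4964 + sqrt(35)) + 3510/(-10492) = (4964 + sqrt(35)) + 3510*(-1/10492) = (4964 + sqrt(35)) - 1755/5246 = 26039389/5246 + sqrt(35)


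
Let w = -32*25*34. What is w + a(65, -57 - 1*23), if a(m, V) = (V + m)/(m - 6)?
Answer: -1604815/59 ≈ -27200.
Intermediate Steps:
a(m, V) = (V + m)/(-6 + m)
w = -27200 (w = -800*34 = -27200)
w + a(65, -57 - 1*23) = -27200 + ((-57 - 1*23) + 65)/(-6 + 65) = -27200 + ((-57 - 23) + 65)/59 = -27200 + (-80 + 65)/59 = -27200 + (1/59)*(-15) = -27200 - 15/59 = -1604815/59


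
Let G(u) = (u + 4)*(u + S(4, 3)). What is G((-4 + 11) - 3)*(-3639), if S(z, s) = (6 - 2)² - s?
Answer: -494904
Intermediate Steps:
S(z, s) = 16 - s (S(z, s) = 4² - s = 16 - s)
G(u) = (4 + u)*(13 + u) (G(u) = (u + 4)*(u + (16 - 1*3)) = (4 + u)*(u + (16 - 3)) = (4 + u)*(u + 13) = (4 + u)*(13 + u))
G((-4 + 11) - 3)*(-3639) = (52 + ((-4 + 11) - 3)² + 17*((-4 + 11) - 3))*(-3639) = (52 + (7 - 3)² + 17*(7 - 3))*(-3639) = (52 + 4² + 17*4)*(-3639) = (52 + 16 + 68)*(-3639) = 136*(-3639) = -494904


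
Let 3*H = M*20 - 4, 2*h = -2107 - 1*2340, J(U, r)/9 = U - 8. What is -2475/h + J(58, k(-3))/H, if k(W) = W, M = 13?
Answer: 3635325/569216 ≈ 6.3866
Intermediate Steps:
J(U, r) = -72 + 9*U (J(U, r) = 9*(U - 8) = 9*(-8 + U) = -72 + 9*U)
h = -4447/2 (h = (-2107 - 1*2340)/2 = (-2107 - 2340)/2 = (½)*(-4447) = -4447/2 ≈ -2223.5)
H = 256/3 (H = (13*20 - 4)/3 = (260 - 4)/3 = (⅓)*256 = 256/3 ≈ 85.333)
-2475/h + J(58, k(-3))/H = -2475/(-4447/2) + (-72 + 9*58)/(256/3) = -2475*(-2/4447) + (-72 + 522)*(3/256) = 4950/4447 + 450*(3/256) = 4950/4447 + 675/128 = 3635325/569216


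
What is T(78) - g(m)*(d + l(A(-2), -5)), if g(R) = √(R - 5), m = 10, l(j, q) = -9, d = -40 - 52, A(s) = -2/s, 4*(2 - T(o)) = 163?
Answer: -155/4 + 101*√5 ≈ 187.09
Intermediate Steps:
T(o) = -155/4 (T(o) = 2 - ¼*163 = 2 - 163/4 = -155/4)
d = -92
g(R) = √(-5 + R)
T(78) - g(m)*(d + l(A(-2), -5)) = -155/4 - √(-5 + 10)*(-92 - 9) = -155/4 - √5*(-101) = -155/4 - (-101)*√5 = -155/4 + 101*√5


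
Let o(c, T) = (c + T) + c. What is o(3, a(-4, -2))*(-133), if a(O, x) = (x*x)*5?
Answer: -3458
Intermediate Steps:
a(O, x) = 5*x² (a(O, x) = x²*5 = 5*x²)
o(c, T) = T + 2*c (o(c, T) = (T + c) + c = T + 2*c)
o(3, a(-4, -2))*(-133) = (5*(-2)² + 2*3)*(-133) = (5*4 + 6)*(-133) = (20 + 6)*(-133) = 26*(-133) = -3458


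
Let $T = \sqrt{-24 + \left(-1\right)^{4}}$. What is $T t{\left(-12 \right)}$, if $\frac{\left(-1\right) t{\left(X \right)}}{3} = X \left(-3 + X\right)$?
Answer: $- 540 i \sqrt{23} \approx - 2589.8 i$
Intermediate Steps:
$t{\left(X \right)} = - 3 X \left(-3 + X\right)$
$T = i \sqrt{23}$ ($T = \sqrt{-24 + 1} = \sqrt{-23} = i \sqrt{23} \approx 4.7958 i$)
$T t{\left(-12 \right)} = i \sqrt{23} \cdot 3 \left(-12\right) \left(3 - -12\right) = i \sqrt{23} \cdot 3 \left(-12\right) \left(3 + 12\right) = i \sqrt{23} \cdot 3 \left(-12\right) 15 = i \sqrt{23} \left(-540\right) = - 540 i \sqrt{23}$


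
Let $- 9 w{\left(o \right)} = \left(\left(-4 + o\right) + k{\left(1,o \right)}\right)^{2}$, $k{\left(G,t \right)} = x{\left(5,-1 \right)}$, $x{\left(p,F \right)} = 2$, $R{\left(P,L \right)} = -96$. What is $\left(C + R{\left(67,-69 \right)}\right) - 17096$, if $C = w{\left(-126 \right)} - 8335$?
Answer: $- \frac{246127}{9} \approx -27347.0$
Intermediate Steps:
$k{\left(G,t \right)} = 2$
$w{\left(o \right)} = - \frac{\left(-2 + o\right)^{2}}{9}$ ($w{\left(o \right)} = - \frac{\left(\left(-4 + o\right) + 2\right)^{2}}{9} = - \frac{\left(-2 + o\right)^{2}}{9}$)
$C = - \frac{91399}{9}$ ($C = - \frac{\left(-2 - 126\right)^{2}}{9} - 8335 = - \frac{\left(-128\right)^{2}}{9} - 8335 = \left(- \frac{1}{9}\right) 16384 - 8335 = - \frac{16384}{9} - 8335 = - \frac{91399}{9} \approx -10155.0$)
$\left(C + R{\left(67,-69 \right)}\right) - 17096 = \left(- \frac{91399}{9} - 96\right) - 17096 = - \frac{92263}{9} - 17096 = - \frac{246127}{9}$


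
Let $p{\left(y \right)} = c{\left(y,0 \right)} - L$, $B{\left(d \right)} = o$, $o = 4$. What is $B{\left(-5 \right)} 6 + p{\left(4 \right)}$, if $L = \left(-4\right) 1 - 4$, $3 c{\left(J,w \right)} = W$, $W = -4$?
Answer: $\frac{92}{3} \approx 30.667$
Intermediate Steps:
$c{\left(J,w \right)} = - \frac{4}{3}$ ($c{\left(J,w \right)} = \frac{1}{3} \left(-4\right) = - \frac{4}{3}$)
$L = -8$ ($L = -4 - 4 = -8$)
$B{\left(d \right)} = 4$
$p{\left(y \right)} = \frac{20}{3}$ ($p{\left(y \right)} = - \frac{4}{3} - -8 = - \frac{4}{3} + 8 = \frac{20}{3}$)
$B{\left(-5 \right)} 6 + p{\left(4 \right)} = 4 \cdot 6 + \frac{20}{3} = 24 + \frac{20}{3} = \frac{92}{3}$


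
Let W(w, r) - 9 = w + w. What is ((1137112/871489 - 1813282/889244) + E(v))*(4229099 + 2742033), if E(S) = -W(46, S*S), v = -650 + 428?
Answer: -137402210910658679538/193741591079 ≈ -7.0920e+8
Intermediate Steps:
v = -222
W(w, r) = 9 + 2*w (W(w, r) = 9 + (w + w) = 9 + 2*w)
E(S) = -101 (E(S) = -(9 + 2*46) = -(9 + 92) = -1*101 = -101)
((1137112/871489 - 1813282/889244) + E(v))*(4229099 + 2742033) = ((1137112/871489 - 1813282/889244) - 101)*(4229099 + 2742033) = ((1137112*(1/871489) - 1813282*1/889244) - 101)*6971132 = ((1137112/871489 - 906641/444622) - 101)*6971132 = (-284542646785/387483182158 - 101)*6971132 = -39420344044743/387483182158*6971132 = -137402210910658679538/193741591079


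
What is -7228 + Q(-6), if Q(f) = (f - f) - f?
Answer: -7222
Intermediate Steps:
Q(f) = -f (Q(f) = 0 - f = -f)
-7228 + Q(-6) = -7228 - 1*(-6) = -7228 + 6 = -7222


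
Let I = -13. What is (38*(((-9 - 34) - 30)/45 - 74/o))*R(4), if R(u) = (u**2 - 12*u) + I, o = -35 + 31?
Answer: -28861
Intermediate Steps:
o = -4
R(u) = -13 + u**2 - 12*u (R(u) = (u**2 - 12*u) - 13 = -13 + u**2 - 12*u)
(38*(((-9 - 34) - 30)/45 - 74/o))*R(4) = (38*(((-9 - 34) - 30)/45 - 74/(-4)))*(-13 + 4**2 - 12*4) = (38*((-43 - 30)*(1/45) - 74*(-1/4)))*(-13 + 16 - 48) = (38*(-73*1/45 + 37/2))*(-45) = (38*(-73/45 + 37/2))*(-45) = (38*(1519/90))*(-45) = (28861/45)*(-45) = -28861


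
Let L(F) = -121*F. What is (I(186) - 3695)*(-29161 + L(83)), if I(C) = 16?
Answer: 144231516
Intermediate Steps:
(I(186) - 3695)*(-29161 + L(83)) = (16 - 3695)*(-29161 - 121*83) = -3679*(-29161 - 10043) = -3679*(-39204) = 144231516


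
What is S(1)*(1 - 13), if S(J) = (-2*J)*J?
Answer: 24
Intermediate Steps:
S(J) = -2*J²
S(1)*(1 - 13) = (-2*1²)*(1 - 13) = -2*1*(-12) = -2*(-12) = 24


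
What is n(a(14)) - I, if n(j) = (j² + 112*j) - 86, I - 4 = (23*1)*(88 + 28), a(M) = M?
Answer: -994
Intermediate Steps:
I = 2672 (I = 4 + (23*1)*(88 + 28) = 4 + 23*116 = 4 + 2668 = 2672)
n(j) = -86 + j² + 112*j
n(a(14)) - I = (-86 + 14² + 112*14) - 1*2672 = (-86 + 196 + 1568) - 2672 = 1678 - 2672 = -994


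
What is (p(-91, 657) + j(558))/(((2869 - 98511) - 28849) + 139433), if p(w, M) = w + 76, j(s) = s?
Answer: 543/14942 ≈ 0.036341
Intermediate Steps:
p(w, M) = 76 + w
(p(-91, 657) + j(558))/(((2869 - 98511) - 28849) + 139433) = ((76 - 91) + 558)/(((2869 - 98511) - 28849) + 139433) = (-15 + 558)/((-95642 - 28849) + 139433) = 543/(-124491 + 139433) = 543/14942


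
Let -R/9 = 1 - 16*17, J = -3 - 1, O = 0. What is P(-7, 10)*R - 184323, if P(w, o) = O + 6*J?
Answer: -242859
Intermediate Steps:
J = -4
P(w, o) = -24 (P(w, o) = 0 + 6*(-4) = 0 - 24 = -24)
R = 2439 (R = -9*(1 - 16*17) = -9*(1 - 272) = -9*(-271) = 2439)
P(-7, 10)*R - 184323 = -24*2439 - 184323 = -58536 - 184323 = -242859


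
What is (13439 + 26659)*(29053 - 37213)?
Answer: -327199680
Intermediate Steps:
(13439 + 26659)*(29053 - 37213) = 40098*(-8160) = -327199680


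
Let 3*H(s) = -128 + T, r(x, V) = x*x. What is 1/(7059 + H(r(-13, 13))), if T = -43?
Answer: 1/7002 ≈ 0.00014282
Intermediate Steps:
r(x, V) = x²
H(s) = -57 (H(s) = (-128 - 43)/3 = (⅓)*(-171) = -57)
1/(7059 + H(r(-13, 13))) = 1/(7059 - 57) = 1/7002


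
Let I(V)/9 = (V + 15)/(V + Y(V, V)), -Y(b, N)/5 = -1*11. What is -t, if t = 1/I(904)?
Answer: -959/8271 ≈ -0.11595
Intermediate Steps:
Y(b, N) = 55 (Y(b, N) = -(-5)*11 = -5*(-11) = 55)
I(V) = 9*(15 + V)/(55 + V) (I(V) = 9*((V + 15)/(V + 55)) = 9*((15 + V)/(55 + V)) = 9*(15 + V)/(55 + V))
t = 959/8271 (t = 1/(9*(15 + 904)/(55 + 904)) = 1/(9*919/959) = 1/(9*(1/959)*919) = 1/(8271/959) = 959/8271 ≈ 0.11595)
-t = -1*959/8271 = -959/8271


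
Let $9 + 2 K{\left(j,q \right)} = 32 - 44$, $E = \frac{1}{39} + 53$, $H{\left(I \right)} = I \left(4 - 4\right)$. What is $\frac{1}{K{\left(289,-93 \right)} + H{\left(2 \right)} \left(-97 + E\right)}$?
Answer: $- \frac{2}{21} \approx -0.095238$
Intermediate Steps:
$H{\left(I \right)} = 0$ ($H{\left(I \right)} = I 0 = 0$)
$E = \frac{2068}{39}$ ($E = \frac{1}{39} + 53 = \frac{2068}{39} \approx 53.026$)
$K{\left(j,q \right)} = - \frac{21}{2}$ ($K{\left(j,q \right)} = - \frac{9}{2} + \frac{32 - 44}{2} = - \frac{9}{2} + \frac{1}{2} \left(-12\right) = - \frac{9}{2} - 6 = - \frac{21}{2}$)
$\frac{1}{K{\left(289,-93 \right)} + H{\left(2 \right)} \left(-97 + E\right)} = \frac{1}{- \frac{21}{2} + 0 \left(-97 + \frac{2068}{39}\right)} = \frac{1}{- \frac{21}{2} + 0 \left(- \frac{1715}{39}\right)} = \frac{1}{- \frac{21}{2} + 0} = \frac{1}{- \frac{21}{2}} = - \frac{2}{21}$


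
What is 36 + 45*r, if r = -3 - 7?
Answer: -414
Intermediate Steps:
r = -10
36 + 45*r = 36 + 45*(-10) = 36 - 450 = -414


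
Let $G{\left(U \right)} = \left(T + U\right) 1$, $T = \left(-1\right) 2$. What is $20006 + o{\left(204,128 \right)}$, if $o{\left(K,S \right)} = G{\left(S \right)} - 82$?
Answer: $20050$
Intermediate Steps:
$T = -2$
$G{\left(U \right)} = -2 + U$ ($G{\left(U \right)} = \left(-2 + U\right) 1 = -2 + U$)
$o{\left(K,S \right)} = -84 + S$ ($o{\left(K,S \right)} = \left(-2 + S\right) - 82 = -84 + S$)
$20006 + o{\left(204,128 \right)} = 20006 + \left(-84 + 128\right) = 20006 + 44 = 20050$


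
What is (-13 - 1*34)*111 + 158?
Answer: -5059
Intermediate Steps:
(-13 - 1*34)*111 + 158 = (-13 - 34)*111 + 158 = -47*111 + 158 = -5217 + 158 = -5059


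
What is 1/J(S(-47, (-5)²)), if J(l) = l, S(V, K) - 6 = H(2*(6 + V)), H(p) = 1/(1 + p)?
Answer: 81/485 ≈ 0.16701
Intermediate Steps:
S(V, K) = 6 + 1/(13 + 2*V) (S(V, K) = 6 + 1/(1 + 2*(6 + V)) = 6 + 1/(1 + (12 + 2*V)) = 6 + 1/(13 + 2*V))
1/J(S(-47, (-5)²)) = 1/((79 + 12*(-47))/(13 + 2*(-47))) = 1/((79 - 564)/(13 - 94)) = 1/(-485/(-81)) = 1/(-1/81*(-485)) = 1/(485/81) = 81/485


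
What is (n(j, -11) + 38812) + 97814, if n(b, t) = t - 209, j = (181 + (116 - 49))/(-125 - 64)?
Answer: 136406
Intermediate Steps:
j = -248/189 (j = (181 + 67)/(-189) = 248*(-1/189) = -248/189 ≈ -1.3122)
n(b, t) = -209 + t
(n(j, -11) + 38812) + 97814 = ((-209 - 11) + 38812) + 97814 = (-220 + 38812) + 97814 = 38592 + 97814 = 136406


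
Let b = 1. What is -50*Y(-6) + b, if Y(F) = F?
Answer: 301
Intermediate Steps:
-50*Y(-6) + b = -50*(-6) + 1 = 300 + 1 = 301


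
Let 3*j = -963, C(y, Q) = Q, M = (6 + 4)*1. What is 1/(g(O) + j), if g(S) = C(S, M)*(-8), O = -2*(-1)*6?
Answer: -1/401 ≈ -0.0024938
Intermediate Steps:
M = 10 (M = 10*1 = 10)
O = 12 (O = 2*6 = 12)
j = -321 (j = (1/3)*(-963) = -321)
g(S) = -80 (g(S) = 10*(-8) = -80)
1/(g(O) + j) = 1/(-80 - 321) = 1/(-401) = -1/401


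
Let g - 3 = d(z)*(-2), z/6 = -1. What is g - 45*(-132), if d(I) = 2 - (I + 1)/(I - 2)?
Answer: 23761/4 ≈ 5940.3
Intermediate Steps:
z = -6 (z = 6*(-1) = -6)
d(I) = 2 - (1 + I)/(-2 + I)
g = ¼ (g = 3 + ((-5 - 6)/(-2 - 6))*(-2) = 3 + (-11/(-8))*(-2) = 3 - ⅛*(-11)*(-2) = 3 + (11/8)*(-2) = 3 - 11/4 = ¼ ≈ 0.25000)
g - 45*(-132) = ¼ - 45*(-132) = ¼ + 5940 = 23761/4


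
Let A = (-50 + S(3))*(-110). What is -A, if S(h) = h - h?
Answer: -5500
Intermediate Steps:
S(h) = 0
A = 5500 (A = (-50 + 0)*(-110) = -50*(-110) = 5500)
-A = -1*5500 = -5500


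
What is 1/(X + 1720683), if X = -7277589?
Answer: -1/5556906 ≈ -1.7996e-7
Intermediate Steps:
1/(X + 1720683) = 1/(-7277589 + 1720683) = 1/(-5556906) = -1/5556906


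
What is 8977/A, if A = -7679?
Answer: -8977/7679 ≈ -1.1690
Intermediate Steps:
8977/A = 8977/(-7679) = 8977*(-1/7679) = -8977/7679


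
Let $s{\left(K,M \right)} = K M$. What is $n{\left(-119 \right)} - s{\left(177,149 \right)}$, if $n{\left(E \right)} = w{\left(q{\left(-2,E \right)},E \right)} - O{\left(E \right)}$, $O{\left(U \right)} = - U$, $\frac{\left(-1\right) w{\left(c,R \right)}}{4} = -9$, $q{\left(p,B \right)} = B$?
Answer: $-26456$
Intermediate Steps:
$w{\left(c,R \right)} = 36$ ($w{\left(c,R \right)} = \left(-4\right) \left(-9\right) = 36$)
$n{\left(E \right)} = 36 + E$ ($n{\left(E \right)} = 36 - - E = 36 + E$)
$n{\left(-119 \right)} - s{\left(177,149 \right)} = \left(36 - 119\right) - 177 \cdot 149 = -83 - 26373 = -26456$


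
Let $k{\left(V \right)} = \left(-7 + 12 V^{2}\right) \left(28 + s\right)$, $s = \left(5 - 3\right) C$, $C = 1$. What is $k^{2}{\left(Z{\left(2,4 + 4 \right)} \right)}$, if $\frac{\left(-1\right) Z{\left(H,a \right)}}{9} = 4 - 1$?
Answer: $68764572900$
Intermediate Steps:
$s = 2$ ($s = \left(5 - 3\right) 1 = 2 \cdot 1 = 2$)
$Z{\left(H,a \right)} = -27$ ($Z{\left(H,a \right)} = - 9 \left(4 - 1\right) = \left(-9\right) 3 = -27$)
$k{\left(V \right)} = -210 + 360 V^{2}$ ($k{\left(V \right)} = \left(-7 + 12 V^{2}\right) \left(28 + 2\right) = \left(-7 + 12 V^{2}\right) 30 = -210 + 360 V^{2}$)
$k^{2}{\left(Z{\left(2,4 + 4 \right)} \right)} = \left(-210 + 360 \left(-27\right)^{2}\right)^{2} = \left(-210 + 360 \cdot 729\right)^{2} = \left(-210 + 262440\right)^{2} = 262230^{2} = 68764572900$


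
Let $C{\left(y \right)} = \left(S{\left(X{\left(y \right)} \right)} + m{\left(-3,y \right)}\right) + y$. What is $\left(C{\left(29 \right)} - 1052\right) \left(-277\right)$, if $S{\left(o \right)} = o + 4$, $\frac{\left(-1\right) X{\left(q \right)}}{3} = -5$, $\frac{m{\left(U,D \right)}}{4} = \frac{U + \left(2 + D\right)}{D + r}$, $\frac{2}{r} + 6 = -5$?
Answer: $\frac{87818972}{317} \approx 2.7703 \cdot 10^{5}$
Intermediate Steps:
$r = - \frac{2}{11}$ ($r = \frac{2}{-6 - 5} = \frac{2}{-11} = 2 \left(- \frac{1}{11}\right) = - \frac{2}{11} \approx -0.18182$)
$m{\left(U,D \right)} = \frac{4 \left(2 + D + U\right)}{- \frac{2}{11} + D}$ ($m{\left(U,D \right)} = 4 \frac{U + \left(2 + D\right)}{D - \frac{2}{11}} = 4 \frac{2 + D + U}{- \frac{2}{11} + D} = \frac{4 \left(2 + D + U\right)}{- \frac{2}{11} + D}$)
$X{\left(q \right)} = 15$ ($X{\left(q \right)} = \left(-3\right) \left(-5\right) = 15$)
$S{\left(o \right)} = 4 + o$
$C{\left(y \right)} = 19 + y + \frac{44 \left(-1 + y\right)}{-2 + 11 y}$ ($C{\left(y \right)} = \left(\left(4 + 15\right) + \frac{44 \left(2 + y - 3\right)}{-2 + 11 y}\right) + y = \left(19 + \frac{44 \left(-1 + y\right)}{-2 + 11 y}\right) + y = 19 + y + \frac{44 \left(-1 + y\right)}{-2 + 11 y}$)
$\left(C{\left(29 \right)} - 1052\right) \left(-277\right) = \left(\frac{-82 + 11 \cdot 29^{2} + 251 \cdot 29}{-2 + 11 \cdot 29} - 1052\right) \left(-277\right) = \left(\frac{-82 + 11 \cdot 841 + 7279}{-2 + 319} - 1052\right) \left(-277\right) = \left(\frac{-82 + 9251 + 7279}{317} - 1052\right) \left(-277\right) = \left(\frac{1}{317} \cdot 16448 - 1052\right) \left(-277\right) = \left(\frac{16448}{317} - 1052\right) \left(-277\right) = \left(- \frac{317036}{317}\right) \left(-277\right) = \frac{87818972}{317}$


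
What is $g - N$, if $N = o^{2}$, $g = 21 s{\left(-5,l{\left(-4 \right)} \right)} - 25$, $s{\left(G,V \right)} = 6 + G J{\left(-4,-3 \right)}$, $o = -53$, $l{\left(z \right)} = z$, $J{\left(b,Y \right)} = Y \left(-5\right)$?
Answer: $-4283$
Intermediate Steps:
$J{\left(b,Y \right)} = - 5 Y$
$s{\left(G,V \right)} = 6 + 15 G$ ($s{\left(G,V \right)} = 6 + G \left(\left(-5\right) \left(-3\right)\right) = 6 + G 15 = 6 + 15 G$)
$g = -1474$ ($g = 21 \left(6 + 15 \left(-5\right)\right) - 25 = 21 \left(6 - 75\right) - 25 = 21 \left(-69\right) - 25 = -1449 - 25 = -1474$)
$N = 2809$ ($N = \left(-53\right)^{2} = 2809$)
$g - N = -1474 - 2809 = -4283$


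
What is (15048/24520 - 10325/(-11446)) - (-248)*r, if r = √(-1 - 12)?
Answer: 901289/594610 + 248*I*√13 ≈ 1.5158 + 894.18*I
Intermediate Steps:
r = I*√13 (r = √(-13) = I*√13 ≈ 3.6056*I)
(15048/24520 - 10325/(-11446)) - (-248)*r = (15048/24520 - 10325/(-11446)) - (-248)*I*√13 = (15048*(1/24520) - 10325*(-1/11446)) - (-248)*I*√13 = (1881/3065 + 175/194) + 248*I*√13 = 901289/594610 + 248*I*√13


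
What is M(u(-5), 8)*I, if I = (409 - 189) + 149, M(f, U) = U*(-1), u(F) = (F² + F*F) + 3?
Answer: -2952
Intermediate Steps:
u(F) = 3 + 2*F² (u(F) = (F² + F²) + 3 = 2*F² + 3 = 3 + 2*F²)
M(f, U) = -U
I = 369 (I = 220 + 149 = 369)
M(u(-5), 8)*I = -1*8*369 = -8*369 = -2952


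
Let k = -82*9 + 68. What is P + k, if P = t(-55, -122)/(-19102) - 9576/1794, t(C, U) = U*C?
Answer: -1929598371/2855749 ≈ -675.69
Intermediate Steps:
t(C, U) = C*U
k = -670 (k = -738 + 68 = -670)
P = -16246541/2855749 (P = -55*(-122)/(-19102) - 9576/1794 = 6710*(-1/19102) - 9576*1/1794 = -3355/9551 - 1596/299 = -16246541/2855749 ≈ -5.6891)
P + k = -16246541/2855749 - 670 = -1929598371/2855749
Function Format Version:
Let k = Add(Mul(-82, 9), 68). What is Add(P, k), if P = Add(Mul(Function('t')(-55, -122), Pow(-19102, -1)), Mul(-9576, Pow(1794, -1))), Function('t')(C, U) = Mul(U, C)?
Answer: Rational(-1929598371, 2855749) ≈ -675.69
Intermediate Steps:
Function('t')(C, U) = Mul(C, U)
k = -670 (k = Add(-738, 68) = -670)
P = Rational(-16246541, 2855749) (P = Add(Mul(Mul(-55, -122), Pow(-19102, -1)), Mul(-9576, Pow(1794, -1))) = Add(Mul(6710, Rational(-1, 19102)), Mul(-9576, Rational(1, 1794))) = Add(Rational(-3355, 9551), Rational(-1596, 299)) = Rational(-16246541, 2855749) ≈ -5.6891)
Add(P, k) = Add(Rational(-16246541, 2855749), -670) = Rational(-1929598371, 2855749)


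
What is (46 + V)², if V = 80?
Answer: 15876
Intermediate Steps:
(46 + V)² = (46 + 80)² = 126² = 15876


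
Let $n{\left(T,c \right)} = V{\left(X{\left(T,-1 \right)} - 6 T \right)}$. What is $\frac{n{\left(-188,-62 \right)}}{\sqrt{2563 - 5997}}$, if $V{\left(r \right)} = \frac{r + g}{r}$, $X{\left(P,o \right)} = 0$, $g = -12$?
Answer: $- \frac{93 i \sqrt{3434}}{322796} \approx - 0.016883 i$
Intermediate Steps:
$V{\left(r \right)} = \frac{-12 + r}{r}$ ($V{\left(r \right)} = \frac{r - 12}{r} = \frac{-12 + r}{r}$)
$n{\left(T,c \right)} = - \frac{-12 - 6 T}{6 T}$ ($n{\left(T,c \right)} = \frac{-12 + \left(0 - 6 T\right)}{0 - 6 T} = \frac{-12 - 6 T}{\left(-6\right) T} = - \frac{1}{6 T} \left(-12 - 6 T\right) = - \frac{-12 - 6 T}{6 T}$)
$\frac{n{\left(-188,-62 \right)}}{\sqrt{2563 - 5997}} = \frac{\frac{1}{-188} \left(2 - 188\right)}{\sqrt{2563 - 5997}} = \frac{\left(- \frac{1}{188}\right) \left(-186\right)}{\sqrt{-3434}} = \frac{93}{94 i \sqrt{3434}} = \frac{93 \left(- \frac{i \sqrt{3434}}{3434}\right)}{94} = - \frac{93 i \sqrt{3434}}{322796}$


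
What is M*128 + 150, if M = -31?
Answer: -3818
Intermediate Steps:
M*128 + 150 = -31*128 + 150 = -3968 + 150 = -3818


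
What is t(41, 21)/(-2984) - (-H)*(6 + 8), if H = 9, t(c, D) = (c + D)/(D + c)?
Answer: 375983/2984 ≈ 126.00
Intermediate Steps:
t(c, D) = 1 (t(c, D) = (D + c)/(D + c) = 1)
t(41, 21)/(-2984) - (-H)*(6 + 8) = 1/(-2984) - (-1*9)*(6 + 8) = 1*(-1/2984) - (-9)*14 = -1/2984 - 1*(-126) = -1/2984 + 126 = 375983/2984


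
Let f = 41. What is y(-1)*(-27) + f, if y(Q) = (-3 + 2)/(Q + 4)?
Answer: 50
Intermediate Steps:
y(Q) = -1/(4 + Q)
y(-1)*(-27) + f = -1/(4 - 1)*(-27) + 41 = -1/3*(-27) + 41 = -1*⅓*(-27) + 41 = -⅓*(-27) + 41 = 9 + 41 = 50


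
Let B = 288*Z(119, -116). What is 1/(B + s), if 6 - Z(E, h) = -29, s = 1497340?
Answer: 1/1507420 ≈ 6.6339e-7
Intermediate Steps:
Z(E, h) = 35 (Z(E, h) = 6 - 1*(-29) = 6 + 29 = 35)
B = 10080 (B = 288*35 = 10080)
1/(B + s) = 1/(10080 + 1497340) = 1/1507420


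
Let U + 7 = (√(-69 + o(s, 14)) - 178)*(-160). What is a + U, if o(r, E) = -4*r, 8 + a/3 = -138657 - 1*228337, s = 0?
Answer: -1072533 - 160*I*√69 ≈ -1.0725e+6 - 1329.1*I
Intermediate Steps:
a = -1101006 (a = -24 + 3*(-138657 - 1*228337) = -24 + 3*(-138657 - 228337) = -24 + 3*(-366994) = -24 - 1100982 = -1101006)
U = 28473 - 160*I*√69 (U = -7 + (√(-69 - 4*0) - 178)*(-160) = -7 + (√(-69 + 0) - 178)*(-160) = -7 + (√(-69) - 178)*(-160) = -7 + (I*√69 - 178)*(-160) = -7 + (-178 + I*√69)*(-160) = -7 + (28480 - 160*I*√69) = 28473 - 160*I*√69 ≈ 28473.0 - 1329.1*I)
a + U = -1101006 + (28473 - 160*I*√69) = -1072533 - 160*I*√69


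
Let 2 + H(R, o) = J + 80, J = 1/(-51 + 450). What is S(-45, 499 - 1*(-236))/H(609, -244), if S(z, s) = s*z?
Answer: -13196925/31123 ≈ -424.02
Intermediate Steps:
J = 1/399 ≈ 0.0025063
H(R, o) = 31123/399 (H(R, o) = -2 + (1/399 + 80) = -2 + 31921/399 = 31123/399)
S(-45, 499 - 1*(-236))/H(609, -244) = ((499 - 1*(-236))*(-45))/(31123/399) = ((499 + 236)*(-45))*(399/31123) = (735*(-45))*(399/31123) = -33075*399/31123 = -13196925/31123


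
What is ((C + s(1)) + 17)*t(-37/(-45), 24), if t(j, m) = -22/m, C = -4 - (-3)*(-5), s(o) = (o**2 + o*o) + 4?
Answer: -11/3 ≈ -3.6667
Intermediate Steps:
s(o) = 4 + 2*o**2 (s(o) = (o**2 + o**2) + 4 = 2*o**2 + 4 = 4 + 2*o**2)
C = -19 (C = -4 - 3*5 = -4 - 15 = -19)
((C + s(1)) + 17)*t(-37/(-45), 24) = ((-19 + (4 + 2*1**2)) + 17)*(-22/24) = ((-19 + (4 + 2*1)) + 17)*(-22*1/24) = ((-19 + (4 + 2)) + 17)*(-11/12) = ((-19 + 6) + 17)*(-11/12) = (-13 + 17)*(-11/12) = 4*(-11/12) = -11/3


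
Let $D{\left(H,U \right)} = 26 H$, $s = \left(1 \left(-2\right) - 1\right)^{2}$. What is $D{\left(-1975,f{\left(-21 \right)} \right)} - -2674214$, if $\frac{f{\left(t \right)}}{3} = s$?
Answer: $2622864$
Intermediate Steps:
$s = 9$ ($s = \left(-2 - 1\right)^{2} = \left(-3\right)^{2} = 9$)
$f{\left(t \right)} = 27$ ($f{\left(t \right)} = 3 \cdot 9 = 27$)
$D{\left(-1975,f{\left(-21 \right)} \right)} - -2674214 = 26 \left(-1975\right) - -2674214 = -51350 + 2674214 = 2622864$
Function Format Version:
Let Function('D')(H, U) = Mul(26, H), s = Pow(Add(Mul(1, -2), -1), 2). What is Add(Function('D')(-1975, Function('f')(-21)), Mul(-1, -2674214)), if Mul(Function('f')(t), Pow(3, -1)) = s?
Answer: 2622864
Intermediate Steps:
s = 9 (s = Pow(Add(-2, -1), 2) = Pow(-3, 2) = 9)
Function('f')(t) = 27 (Function('f')(t) = Mul(3, 9) = 27)
Add(Function('D')(-1975, Function('f')(-21)), Mul(-1, -2674214)) = Add(Mul(26, -1975), Mul(-1, -2674214)) = Add(-51350, 2674214) = 2622864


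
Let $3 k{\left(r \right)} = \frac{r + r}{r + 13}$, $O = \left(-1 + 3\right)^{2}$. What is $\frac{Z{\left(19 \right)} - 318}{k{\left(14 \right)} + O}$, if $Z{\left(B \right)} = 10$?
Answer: $- \frac{567}{8} \approx -70.875$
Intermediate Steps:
$O = 4$ ($O = 2^{2} = 4$)
$k{\left(r \right)} = \frac{2 r}{3 \left(13 + r\right)}$ ($k{\left(r \right)} = \frac{\left(r + r\right) \frac{1}{r + 13}}{3} = \frac{2 r \frac{1}{13 + r}}{3} = \frac{2 r}{3 \left(13 + r\right)}$)
$\frac{Z{\left(19 \right)} - 318}{k{\left(14 \right)} + O} = \frac{10 - 318}{\frac{2}{3} \cdot 14 \frac{1}{13 + 14} + 4} = \frac{10 - 318}{\frac{2}{3} \cdot 14 \cdot \frac{1}{27} + 4} = - \frac{308}{\frac{2}{3} \cdot 14 \cdot \frac{1}{27} + 4} = - \frac{308}{\frac{28}{81} + 4} = - \frac{308}{\frac{352}{81}} = \left(-308\right) \frac{81}{352} = - \frac{567}{8}$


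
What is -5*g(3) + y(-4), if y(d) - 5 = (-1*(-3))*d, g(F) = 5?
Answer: -32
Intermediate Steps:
y(d) = 5 + 3*d (y(d) = 5 + (-1*(-3))*d = 5 + 3*d)
-5*g(3) + y(-4) = -5*5 + (5 + 3*(-4)) = -25 + (5 - 12) = -25 - 7 = -32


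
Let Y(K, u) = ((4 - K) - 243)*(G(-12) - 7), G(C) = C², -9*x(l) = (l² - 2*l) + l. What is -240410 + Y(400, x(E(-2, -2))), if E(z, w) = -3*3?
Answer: -327953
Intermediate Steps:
E(z, w) = -9
x(l) = -l²/9 + l/9 (x(l) = -((l² - 2*l) + l)/9 = -(l² - l)/9 = -l²/9 + l/9)
Y(K, u) = -32743 - 137*K (Y(K, u) = ((4 - K) - 243)*((-12)² - 7) = (-239 - K)*(144 - 7) = (-239 - K)*137 = -32743 - 137*K)
-240410 + Y(400, x(E(-2, -2))) = -240410 + (-32743 - 137*400) = -240410 + (-32743 - 54800) = -240410 - 87543 = -327953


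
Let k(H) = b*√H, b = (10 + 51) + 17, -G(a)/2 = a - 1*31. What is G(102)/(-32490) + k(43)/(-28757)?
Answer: 71/16245 - 78*√43/28757 ≈ -0.013416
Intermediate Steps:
G(a) = 62 - 2*a (G(a) = -2*(a - 1*31) = -2*(a - 31) = -2*(-31 + a) = 62 - 2*a)
b = 78 (b = 61 + 17 = 78)
k(H) = 78*√H
G(102)/(-32490) + k(43)/(-28757) = (62 - 2*102)/(-32490) + (78*√43)/(-28757) = (62 - 204)*(-1/32490) + (78*√43)*(-1/28757) = -142*(-1/32490) - 78*√43/28757 = 71/16245 - 78*√43/28757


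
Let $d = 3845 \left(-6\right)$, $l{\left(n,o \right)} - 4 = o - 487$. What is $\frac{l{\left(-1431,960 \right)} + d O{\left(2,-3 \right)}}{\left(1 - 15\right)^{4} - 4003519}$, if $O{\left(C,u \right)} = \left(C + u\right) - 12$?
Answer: $- \frac{100129}{1321701} \approx -0.075758$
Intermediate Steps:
$l{\left(n,o \right)} = -483 + o$ ($l{\left(n,o \right)} = 4 + \left(o - 487\right) = 4 + \left(-487 + o\right) = -483 + o$)
$d = -23070$
$O{\left(C,u \right)} = -12 + C + u$
$\frac{l{\left(-1431,960 \right)} + d O{\left(2,-3 \right)}}{\left(1 - 15\right)^{4} - 4003519} = \frac{\left(-483 + 960\right) - 23070 \left(-12 + 2 - 3\right)}{\left(1 - 15\right)^{4} - 4003519} = \frac{477 - -299910}{\left(1 - 15\right)^{4} - 4003519} = \frac{477 + 299910}{\left(-14\right)^{4} - 4003519} = \frac{300387}{38416 - 4003519} = \frac{300387}{-3965103} = 300387 \left(- \frac{1}{3965103}\right) = - \frac{100129}{1321701}$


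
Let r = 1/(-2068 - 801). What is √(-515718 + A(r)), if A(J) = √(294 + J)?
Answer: √(-4244957888598 + 2869*√2419958465)/2869 ≈ 718.12*I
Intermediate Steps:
r = -1/2869 (r = 1/(-2869) = -1/2869 ≈ -0.00034855)
√(-515718 + A(r)) = √(-515718 + √(294 - 1/2869)) = √(-515718 + √(843485/2869)) = √(-515718 + √2419958465/2869)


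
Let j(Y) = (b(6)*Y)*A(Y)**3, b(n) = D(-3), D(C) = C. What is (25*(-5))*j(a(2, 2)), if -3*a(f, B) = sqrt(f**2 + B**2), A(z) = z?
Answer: 8000/27 ≈ 296.30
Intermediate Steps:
a(f, B) = -sqrt(B**2 + f**2)/3 (a(f, B) = -sqrt(f**2 + B**2)/3 = -sqrt(B**2 + f**2)/3)
b(n) = -3
j(Y) = -3*Y**4 (j(Y) = (-3*Y)*Y**3 = -3*Y**4)
(25*(-5))*j(a(2, 2)) = (25*(-5))*(-3*(2**2 + 2**2)**2/81) = -(-375)*(-sqrt(4 + 4)/3)**4 = -(-375)*(-2*sqrt(2)/3)**4 = -(-375)*64/81 = -125*(-64/27) = 8000/27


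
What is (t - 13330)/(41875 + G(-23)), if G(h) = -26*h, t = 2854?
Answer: -10476/42473 ≈ -0.24665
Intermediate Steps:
(t - 13330)/(41875 + G(-23)) = (2854 - 13330)/(41875 - 26*(-23)) = -10476/(41875 + 598) = -10476/42473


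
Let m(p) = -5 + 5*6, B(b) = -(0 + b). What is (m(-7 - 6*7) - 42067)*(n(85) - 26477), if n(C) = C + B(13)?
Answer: 1110119010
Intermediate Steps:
B(b) = -b
n(C) = -13 + C (n(C) = C - 1*13 = C - 13 = -13 + C)
m(p) = 25 (m(p) = -5 + 30 = 25)
(m(-7 - 6*7) - 42067)*(n(85) - 26477) = (25 - 42067)*((-13 + 85) - 26477) = -42042*(72 - 26477) = -42042*(-26405) = 1110119010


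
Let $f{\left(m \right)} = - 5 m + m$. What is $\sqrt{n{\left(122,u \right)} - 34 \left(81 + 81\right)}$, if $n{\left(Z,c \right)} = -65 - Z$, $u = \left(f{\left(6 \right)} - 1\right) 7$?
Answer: $i \sqrt{5695} \approx 75.465 i$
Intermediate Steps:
$f{\left(m \right)} = - 4 m$
$u = -175$ ($u = \left(\left(-4\right) 6 - 1\right) 7 = \left(-24 - 1\right) 7 = \left(-25\right) 7 = -175$)
$\sqrt{n{\left(122,u \right)} - 34 \left(81 + 81\right)} = \sqrt{\left(-65 - 122\right) - 34 \left(81 + 81\right)} = \sqrt{\left(-65 - 122\right) - 34 \cdot 162} = \sqrt{-187 - 5508} = \sqrt{-5695} = i \sqrt{5695}$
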